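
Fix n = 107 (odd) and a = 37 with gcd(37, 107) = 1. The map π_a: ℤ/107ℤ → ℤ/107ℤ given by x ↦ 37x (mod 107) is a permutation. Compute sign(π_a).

Start at x=44: 44 → 23 → 102 → 29 → 3 → 4 → 41 → … (one orbit).
The orbit structure of x ↦ 37x mod 107: 3 orbits of sizes [53, 53, 1].
3 cycles on 107: each ℓ→(−1)^(ℓ−1), product (−1)^104 = +1.
Zolotarev: (37|107) = +1, matching the cycle-count sign.

+1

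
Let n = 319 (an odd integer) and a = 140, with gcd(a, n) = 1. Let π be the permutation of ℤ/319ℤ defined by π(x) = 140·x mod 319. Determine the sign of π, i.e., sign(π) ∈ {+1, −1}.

Trace 306: π^k(306) = [306, 94, 81, 175, 256, 112, 49] for k=0..6.
Decompose π into cycles: lengths [70, 70, 70, 70, 10, 7, 7, 7, 7, 1] (10 cycles, including the fixed point 0).
n − c = 319 − 10 = 309; sign = (−1)^309 = -1.
Zolotarev: (140|319) = -1, matching the cycle-count sign.

-1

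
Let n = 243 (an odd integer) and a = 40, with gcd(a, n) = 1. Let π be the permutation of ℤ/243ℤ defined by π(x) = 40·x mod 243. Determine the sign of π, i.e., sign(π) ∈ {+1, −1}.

+1

Trace 79: π^k(79) = [79, 1, 40, 142, 91, 238, 43] for k=0..6.
Cycle lengths of π_40 on ℤ/243ℤ: [81, 81, 27, 27, 9, 9, 3, 3, 1, 1, 1]; 11 cycles in total.
11 cycles on 243: each ℓ→(−1)^(ℓ−1), product (−1)^232 = +1.
Check: (40/243) = +1 by Zolotarev.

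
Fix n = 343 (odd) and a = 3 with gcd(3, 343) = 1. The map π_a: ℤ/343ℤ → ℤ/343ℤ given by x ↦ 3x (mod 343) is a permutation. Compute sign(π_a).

-1

Start at x=206: 206 → 275 → 139 → 74 → 222 → 323 → 283 → … (one orbit).
Decompose π into cycles: lengths [294, 42, 6, 1] (4 cycles, including the fixed point 0).
With 4 cycles on 343 points, sign = (−1)^{343−4} = -1.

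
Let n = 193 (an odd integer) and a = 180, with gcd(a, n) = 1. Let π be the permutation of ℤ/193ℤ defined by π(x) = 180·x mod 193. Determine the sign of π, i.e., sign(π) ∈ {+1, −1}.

Trace 104: π^k(104) = [104, 192, 13, 24, 74, 3, 154] for k=0..6.
4 cycles of lengths [64, 64, 64, 1].
193 − 4 = 189 transpositions; sign(π) = (−1)^189 = -1.
Zolotarev: (180|193) = -1, matching the cycle-count sign.

-1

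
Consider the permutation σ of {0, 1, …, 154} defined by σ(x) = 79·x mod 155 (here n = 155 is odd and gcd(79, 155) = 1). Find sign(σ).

Start at x=121: 121 → 104 → 1 → 79 → 41 → 139 → 131 → … (one orbit).
π_79 has 8 disjoint cycles with lengths [30, 30, 30, 30, 30, 2, 2, 1] on {0,…,154}.
n − c = 155 − 8 = 147; sign = (−1)^147 = -1.

-1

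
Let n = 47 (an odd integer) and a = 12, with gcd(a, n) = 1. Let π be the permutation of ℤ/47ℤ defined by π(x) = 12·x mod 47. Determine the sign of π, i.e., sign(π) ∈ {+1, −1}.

Orbit of 1 under x↦12x: [1, 12, 3, 36, 9, 14, 27]… (length divides ord_47(12)).
3 cycles of lengths [23, 23, 1].
Σ(ℓ_i−1) = 47−3 = 44; sign = (−1)^44 = +1.

+1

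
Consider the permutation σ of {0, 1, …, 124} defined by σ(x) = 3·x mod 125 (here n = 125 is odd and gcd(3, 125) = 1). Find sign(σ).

-1

Orbit of 27 under x↦3x: [27, 81, 118, 104, 62, 61, 58]… (length divides ord_125(3)).
Cycle type of π: 100 + 20 + 4 + 1; total 4 cycles.
Σ(ℓ_i−1) = 125−4 = 121; sign = (−1)^121 = -1.
Check: (3/125) = -1 by Zolotarev.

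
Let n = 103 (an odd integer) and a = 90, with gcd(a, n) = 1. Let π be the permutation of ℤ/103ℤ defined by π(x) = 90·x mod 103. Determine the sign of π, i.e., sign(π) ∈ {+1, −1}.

Orbit of 1 under x↦90x: [1, 90, 66, 69, 30, 22, 23]… (length divides ord_103(90)).
The orbit structure of x ↦ 90x mod 103: 4 orbits of sizes [34, 34, 34, 1].
4 cycles on 103: each ℓ→(−1)^(ℓ−1), product (−1)^99 = -1.
The Jacobi symbol (90|103) = -1 (Zolotarev) agrees.

-1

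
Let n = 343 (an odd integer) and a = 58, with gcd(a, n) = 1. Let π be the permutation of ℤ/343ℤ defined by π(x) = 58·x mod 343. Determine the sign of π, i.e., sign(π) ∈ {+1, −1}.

Trace 225: π^k(225) = [225, 16, 242, 316, 149, 67, 113] for k=0..6.
The orbit structure of x ↦ 58x mod 343: 7 orbits of sizes [147, 147, 21, 21, 3, 3, 1].
With 7 cycles on 343 points, sign = (−1)^{343−7} = +1.

+1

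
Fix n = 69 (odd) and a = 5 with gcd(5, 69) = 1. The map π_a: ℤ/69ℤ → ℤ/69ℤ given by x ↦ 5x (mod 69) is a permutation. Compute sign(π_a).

+1

Start at x=17: 17 → 16 → 11 → 55 → 68 → 64 → 44 → … (one orbit).
π_5 has 5 disjoint cycles with lengths [22, 22, 22, 2, 1] on {0,…,68}.
Σ(ℓ_i−1) = 69−5 = 64; sign = (−1)^64 = +1.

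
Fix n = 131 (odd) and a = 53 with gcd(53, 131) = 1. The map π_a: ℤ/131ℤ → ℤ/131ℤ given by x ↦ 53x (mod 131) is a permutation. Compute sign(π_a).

+1

Start at x=53: 53 → 58 → 61 → 89 → 1 → 53 (one orbit).
The orbit structure of x ↦ 53x mod 131: 27 orbits of sizes [5, 5, 5, 5, 5, 5, 5, 5, 5, 5, 5, 5, 5, 5, 5, 5, 5, 5, 5, 5, 5, 5, 5, 5, 5, 5, 1].
With 27 cycles on 131 points, sign = (−1)^{131−27} = +1.
Check: (53/131) = +1 by Zolotarev.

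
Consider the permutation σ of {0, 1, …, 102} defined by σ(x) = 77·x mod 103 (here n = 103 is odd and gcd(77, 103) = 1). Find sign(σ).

-1

Trace 35: π^k(35) = [35, 17, 73, 59, 11, 23, 20] for k=0..6.
Decompose π into cycles: lengths [102, 1] (2 cycles, including the fixed point 0).
sign(π) = (−1)^{n − #cycles} = (−1)^{103−2} = (−1)^101 = -1.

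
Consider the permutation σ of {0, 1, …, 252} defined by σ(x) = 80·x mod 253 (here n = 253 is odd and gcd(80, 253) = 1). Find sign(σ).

Orbit of 125 under x↦80x: [125, 133, 14, 108, 38, 4, 67]… (length divides ord_253(80)).
Cycle type of π: 110×2 + 22 + 5×2 + 1; total 6 cycles.
With 6 cycles on 253 points, sign = (−1)^{253−6} = -1.

-1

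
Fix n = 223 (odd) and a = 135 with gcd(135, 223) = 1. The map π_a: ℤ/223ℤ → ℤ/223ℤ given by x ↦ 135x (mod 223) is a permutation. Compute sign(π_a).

+1

Start at x=25: 25 → 30 → 36 → 177 → 34 → 130 → 156 → … (one orbit).
Decompose π into cycles: lengths [111, 111, 1] (3 cycles, including the fixed point 0).
3 cycles on 223: each ℓ→(−1)^(ℓ−1), product (−1)^220 = +1.
The Jacobi symbol (135|223) = +1 (Zolotarev) agrees.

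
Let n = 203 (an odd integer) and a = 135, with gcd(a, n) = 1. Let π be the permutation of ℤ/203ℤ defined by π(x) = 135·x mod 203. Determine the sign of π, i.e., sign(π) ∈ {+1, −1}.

Start at x=65: 65 → 46 → 120 → 163 → 81 → 176 → 9 → … (one orbit).
The orbit structure of x ↦ 135x mod 203: 6 orbits of sizes [84, 84, 28, 3, 3, 1].
n − c = 203 − 6 = 197; sign = (−1)^197 = -1.

-1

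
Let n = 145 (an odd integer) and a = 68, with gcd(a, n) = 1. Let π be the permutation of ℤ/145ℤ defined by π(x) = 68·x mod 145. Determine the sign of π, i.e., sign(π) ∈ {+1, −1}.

+1

Orbit of 4 under x↦68x: [4, 127, 81, 143, 9, 32, 1]… (length divides ord_145(68)).
π_68 has 7 disjoint cycles with lengths [28, 28, 28, 28, 28, 4, 1] on {0,…,144}.
145 − 7 = 138 transpositions; sign(π) = (−1)^138 = +1.
The Jacobi symbol (68|145) = +1 (Zolotarev) agrees.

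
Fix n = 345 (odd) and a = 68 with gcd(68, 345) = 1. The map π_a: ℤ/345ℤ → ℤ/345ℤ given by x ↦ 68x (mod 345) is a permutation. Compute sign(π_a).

Orbit of 68 under x↦68x: [68, 139, 137, 1]… (length divides ord_345(68)).
Decompose π into cycles: lengths [4, 4, 4, 4, 4, 4, 4, 4, 4, 4, 4, 4, 4, 4, 4, 4, 4, 4, 4, 4, 4, 4, 4, 4, 4, 4, 4, 4, 4, 4, 4, 4, 4, 4, 4, 4, 4, 4, 4, 4, 4, 4, 4, 4, 4, 4, 4, 4, 4, 4, 4, 4, 4, 4, 4, 4, 4, 4, 4, 4, 4, 4, 4, 4, 4, 4, 4, 4, 4, 2, 2, 2, 2, 2, 2, 2, 2, 2, 2, 2, 2, 2, 2, 2, 2, 2, 2, 2, 2, 2, 2, 2, 2, 2, 2, 2, 2, 2, 2, 2, 2, 2, 2, 1] (104 cycles, including the fixed point 0).
104 cycles on 345: each ℓ→(−1)^(ℓ−1), product (−1)^241 = -1.
Via Zolotarev, sign(π_{68}) = (68|345) = -1.

-1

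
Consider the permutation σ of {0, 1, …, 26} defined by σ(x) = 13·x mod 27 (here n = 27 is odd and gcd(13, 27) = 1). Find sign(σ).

Orbit of 16 under x↦13x: [16, 19, 4, 25, 1, 13, 7]… (length divides ord_27(13)).
7 cycles of lengths [9, 9, 3, 3, 1, 1, 1].
27 − 7 = 20 transpositions; sign(π) = (−1)^20 = +1.
The Jacobi symbol (13|27) = +1 (Zolotarev) agrees.

+1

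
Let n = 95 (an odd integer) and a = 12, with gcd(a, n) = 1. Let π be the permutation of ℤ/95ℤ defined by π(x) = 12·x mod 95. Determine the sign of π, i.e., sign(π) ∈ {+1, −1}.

+1

Trace 37: π^k(37) = [37, 64, 8, 1, 12, 49, 18] for k=0..6.
Decompose π into cycles: lengths [12, 12, 12, 12, 12, 12, 6, 6, 6, 4, 1] (11 cycles, including the fixed point 0).
With 11 cycles on 95 points, sign = (−1)^{95−11} = +1.
The Jacobi symbol (12|95) = +1 (Zolotarev) agrees.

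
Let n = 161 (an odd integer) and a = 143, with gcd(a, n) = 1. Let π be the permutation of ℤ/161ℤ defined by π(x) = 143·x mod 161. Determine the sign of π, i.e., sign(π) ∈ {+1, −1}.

Trace 40: π^k(40) = [40, 85, 80, 9, 160, 18, 159] for k=0..6.
π_143 has 5 disjoint cycles with lengths [66, 66, 22, 6, 1] on {0,…,160}.
n − c = 161 − 5 = 156; sign = (−1)^156 = +1.
Check: (143/161) = +1 by Zolotarev.

+1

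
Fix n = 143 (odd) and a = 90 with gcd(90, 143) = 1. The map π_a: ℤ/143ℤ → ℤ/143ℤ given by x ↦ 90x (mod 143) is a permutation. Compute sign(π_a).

-1

Trace 14: π^k(14) = [14, 116, 1, 90, 92, 129, 27] for k=0..6.
π_90 has 20 disjoint cycles with lengths [10, 10, 10, 10, 10, 10, 10, 10, 10, 10, 10, 10, 10, 2, 2, 2, 2, 2, 2, 1] on {0,…,142}.
With 20 cycles on 143 points, sign = (−1)^{143−20} = -1.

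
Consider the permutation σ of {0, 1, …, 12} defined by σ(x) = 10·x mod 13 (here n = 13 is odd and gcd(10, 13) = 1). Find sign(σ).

+1

Trace 10: π^k(10) = [10, 9, 12, 3, 4, 1] for k=0..5.
3 cycles of lengths [6, 6, 1].
n − c = 13 − 3 = 10; sign = (−1)^10 = +1.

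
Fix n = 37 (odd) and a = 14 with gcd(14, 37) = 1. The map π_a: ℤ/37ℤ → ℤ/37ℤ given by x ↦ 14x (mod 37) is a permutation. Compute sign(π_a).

-1

Start at x=1: 1 → 14 → 11 → 6 → 10 → 29 → 36 → … (one orbit).
Cycle lengths of π_14 on ℤ/37ℤ: [12, 12, 12, 1]; 4 cycles in total.
37 − 4 = 33 transpositions; sign(π) = (−1)^33 = -1.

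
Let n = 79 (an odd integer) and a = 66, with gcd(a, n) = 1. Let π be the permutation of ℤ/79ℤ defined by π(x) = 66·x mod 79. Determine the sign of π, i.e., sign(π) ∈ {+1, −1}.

Start at x=66: 66 → 11 → 15 → 42 → 7 → 67 → 77 → … (one orbit).
Cycle lengths of π_66 on ℤ/79ℤ: [78, 1]; 2 cycles in total.
Σ(ℓ_i−1) = 79−2 = 77; sign = (−1)^77 = -1.
(66|79)_J = -1 (Zolotarev's lemma cross-check).

-1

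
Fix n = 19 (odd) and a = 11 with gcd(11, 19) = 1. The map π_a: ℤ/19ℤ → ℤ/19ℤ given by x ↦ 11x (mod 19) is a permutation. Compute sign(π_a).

+1

Orbit of 7 under x↦11x: [7, 1, 11]… (length divides ord_19(11)).
Cycle lengths of π_11 on ℤ/19ℤ: [3, 3, 3, 3, 3, 3, 1]; 7 cycles in total.
With 7 cycles on 19 points, sign = (−1)^{19−7} = +1.
Via Zolotarev, sign(π_{11}) = (11|19) = +1.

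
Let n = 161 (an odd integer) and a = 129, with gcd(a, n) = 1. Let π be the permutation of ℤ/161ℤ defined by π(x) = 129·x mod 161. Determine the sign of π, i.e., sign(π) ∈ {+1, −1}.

Start at x=121: 121 → 153 → 95 → 19 → 36 → 136 → 156 → … (one orbit).
Decompose π into cycles: lengths [66, 66, 22, 6, 1] (5 cycles, including the fixed point 0).
n − c = 161 − 5 = 156; sign = (−1)^156 = +1.
Check: (129/161) = +1 by Zolotarev.

+1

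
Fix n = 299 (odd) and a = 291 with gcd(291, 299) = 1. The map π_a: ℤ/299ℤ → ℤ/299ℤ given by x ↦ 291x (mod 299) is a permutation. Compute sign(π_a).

+1

Orbit of 209 under x↦291x: [209, 122, 220, 34, 27, 83, 233]… (length divides ord_299(291)).
Decompose π into cycles: lengths [44, 44, 44, 44, 44, 44, 22, 4, 4, 4, 1] (11 cycles, including the fixed point 0).
With 11 cycles on 299 points, sign = (−1)^{299−11} = +1.
The Jacobi symbol (291|299) = +1 (Zolotarev) agrees.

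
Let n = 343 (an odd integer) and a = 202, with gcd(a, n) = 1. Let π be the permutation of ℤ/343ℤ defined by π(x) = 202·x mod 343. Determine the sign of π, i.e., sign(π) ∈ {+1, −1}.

-1

Start at x=36: 36 → 69 → 218 → 132 → 253 → 342 → 141 → … (one orbit).
Cycle lengths of π_202 on ℤ/343ℤ: [98, 98, 98, 14, 14, 14, 2, 2, 2, 1]; 10 cycles in total.
sign(π) = (−1)^{n − #cycles} = (−1)^{343−10} = (−1)^333 = -1.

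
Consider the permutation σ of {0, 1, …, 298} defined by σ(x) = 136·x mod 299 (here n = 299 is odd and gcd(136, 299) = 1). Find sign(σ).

Start at x=186: 186 → 180 → 261 → 214 → 101 → 281 → 243 → … (one orbit).
Cycle type of π: 132×2 + 22 + 12 + 1; total 5 cycles.
Σ(ℓ_i−1) = 299−5 = 294; sign = (−1)^294 = +1.
Via Zolotarev, sign(π_{136}) = (136|299) = +1.

+1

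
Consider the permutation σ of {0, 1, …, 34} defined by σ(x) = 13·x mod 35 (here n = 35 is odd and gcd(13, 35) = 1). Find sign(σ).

+1

Start at x=1: 1 → 13 → 29 → 27 → 1 (one orbit).
11 cycles of lengths [4, 4, 4, 4, 4, 4, 4, 2, 2, 2, 1].
sign(π) = (−1)^{n − #cycles} = (−1)^{35−11} = (−1)^24 = +1.
The Jacobi symbol (13|35) = +1 (Zolotarev) agrees.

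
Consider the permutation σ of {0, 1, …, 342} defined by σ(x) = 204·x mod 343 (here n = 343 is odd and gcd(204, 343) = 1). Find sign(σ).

+1

Orbit of 309 under x↦204x: [309, 267, 274, 330, 92, 246, 106]… (length divides ord_343(204)).
19 cycles of lengths [49, 49, 49, 49, 49, 49, 7, 7, 7, 7, 7, 7, 1, 1, 1, 1, 1, 1, 1].
n − c = 343 − 19 = 324; sign = (−1)^324 = +1.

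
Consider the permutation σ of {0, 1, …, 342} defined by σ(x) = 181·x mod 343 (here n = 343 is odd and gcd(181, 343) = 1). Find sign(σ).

-1

Trace 62: π^k(62) = [62, 246, 279, 78, 55, 8, 76] for k=0..6.
Cycle type of π: 98×3 + 14×3 + 2×3 + 1; total 10 cycles.
10 cycles on 343: each ℓ→(−1)^(ℓ−1), product (−1)^333 = -1.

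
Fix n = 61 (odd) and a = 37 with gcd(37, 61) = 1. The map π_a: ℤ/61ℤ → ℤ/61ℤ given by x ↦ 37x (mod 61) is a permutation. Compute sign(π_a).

-1

Start at x=33: 33 → 1 → 37 → 27 → 23 → 58 → 11 → … (one orbit).
Cycle lengths of π_37 on ℤ/61ℤ: [20, 20, 20, 1]; 4 cycles in total.
61 − 4 = 57 transpositions; sign(π) = (−1)^57 = -1.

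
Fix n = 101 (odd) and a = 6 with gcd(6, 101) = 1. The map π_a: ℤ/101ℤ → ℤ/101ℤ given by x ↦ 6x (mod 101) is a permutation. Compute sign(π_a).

Orbit of 17 under x↦6x: [17, 1, 6, 36, 14, 84, 100]… (length divides ord_101(6)).
Cycle type of π: 10×10 + 1; total 11 cycles.
Σ(ℓ_i−1) = 101−11 = 90; sign = (−1)^90 = +1.
(6|101)_J = +1 (Zolotarev's lemma cross-check).

+1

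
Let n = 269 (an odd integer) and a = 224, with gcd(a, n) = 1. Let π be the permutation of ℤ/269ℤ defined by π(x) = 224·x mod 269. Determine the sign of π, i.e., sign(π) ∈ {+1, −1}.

+1

Orbit of 117 under x↦224x: [117, 115, 205, 190, 58, 80, 166]… (length divides ord_269(224)).
Cycle type of π: 67×4 + 1; total 5 cycles.
With 5 cycles on 269 points, sign = (−1)^{269−5} = +1.
(224|269)_J = +1 (Zolotarev's lemma cross-check).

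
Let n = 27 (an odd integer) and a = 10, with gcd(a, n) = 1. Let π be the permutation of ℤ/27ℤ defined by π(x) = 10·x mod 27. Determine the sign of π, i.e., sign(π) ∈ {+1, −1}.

Orbit of 1 under x↦10x: [1, 10, 19]… (length divides ord_27(10)).
π_10 has 15 disjoint cycles with lengths [3, 3, 3, 3, 3, 3, 1, 1, 1, 1, 1, 1, 1, 1, 1] on {0,…,26}.
Σ(ℓ_i−1) = 27−15 = 12; sign = (−1)^12 = +1.

+1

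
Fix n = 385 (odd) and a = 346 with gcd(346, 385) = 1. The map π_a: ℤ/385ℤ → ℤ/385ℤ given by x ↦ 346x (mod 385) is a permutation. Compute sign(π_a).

Start at x=1: 1 → 346 → 366 → 356 → 361 → 166 → 71 → … (one orbit).
Cycle lengths of π_346 on ℤ/385ℤ: [30, 30, 30, 30, 30, 30, 30, 30, 30, 30, 6, 6, 6, 6, 6, 5, 5, 5, 5, 5, 5, 5, 5, 5, 5, 1, 1, 1, 1, 1]; 30 cycles in total.
30 cycles on 385: each ℓ→(−1)^(ℓ−1), product (−1)^355 = -1.
The Jacobi symbol (346|385) = -1 (Zolotarev) agrees.

-1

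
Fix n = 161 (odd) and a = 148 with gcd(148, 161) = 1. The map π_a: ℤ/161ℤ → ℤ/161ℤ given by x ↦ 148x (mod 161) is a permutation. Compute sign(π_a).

-1

Orbit of 1 under x↦148x: [1, 148, 8, 57, 64, 134, 29]… (length divides ord_161(148)).
The orbit structure of x ↦ 148x mod 161: 14 orbits of sizes [22, 22, 22, 22, 22, 22, 22, 1, 1, 1, 1, 1, 1, 1].
sign(π) = (−1)^{n − #cycles} = (−1)^{161−14} = (−1)^147 = -1.
The Jacobi symbol (148|161) = -1 (Zolotarev) agrees.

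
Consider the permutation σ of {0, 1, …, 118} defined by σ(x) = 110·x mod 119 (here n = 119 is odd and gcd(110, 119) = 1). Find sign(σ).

Orbit of 26 under x↦110x: [26, 4, 83, 86, 59, 64, 19]… (length divides ord_119(110)).
Cycle type of π: 24×4 + 8×2 + 6 + 1; total 8 cycles.
119 − 8 = 111 transpositions; sign(π) = (−1)^111 = -1.

-1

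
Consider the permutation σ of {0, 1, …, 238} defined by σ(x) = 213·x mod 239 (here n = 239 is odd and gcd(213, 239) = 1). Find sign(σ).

Trace 90: π^k(90) = [90, 50, 134, 101, 3, 161, 116] for k=0..6.
Cycle type of π: 119×2 + 1; total 3 cycles.
With 3 cycles on 239 points, sign = (−1)^{239−3} = +1.
Check: (213/239) = +1 by Zolotarev.

+1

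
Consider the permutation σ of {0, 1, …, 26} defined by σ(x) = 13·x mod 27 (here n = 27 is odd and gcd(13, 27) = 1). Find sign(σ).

Trace 7: π^k(7) = [7, 10, 22, 16, 19, 4, 25] for k=0..6.
7 cycles of lengths [9, 9, 3, 3, 1, 1, 1].
Σ(ℓ_i−1) = 27−7 = 20; sign = (−1)^20 = +1.

+1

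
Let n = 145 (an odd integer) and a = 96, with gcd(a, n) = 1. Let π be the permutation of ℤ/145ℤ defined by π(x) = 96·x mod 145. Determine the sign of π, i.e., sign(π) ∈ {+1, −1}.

Orbit of 71 under x↦96x: [71, 1, 96, 81, 91, 36, 121]… (length divides ord_145(96)).
Cycle type of π: 14×10 + 1×5; total 15 cycles.
sign(π) = (−1)^{n − #cycles} = (−1)^{145−15} = (−1)^130 = +1.

+1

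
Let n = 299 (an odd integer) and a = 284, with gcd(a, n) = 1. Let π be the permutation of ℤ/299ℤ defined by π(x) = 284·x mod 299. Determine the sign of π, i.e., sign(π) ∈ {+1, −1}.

Orbit of 179 under x↦284x: [179, 6, 209, 154, 82, 265, 211]… (length divides ord_299(284)).
Cycle lengths of π_284 on ℤ/299ℤ: [132, 132, 12, 11, 11, 1]; 6 cycles in total.
With 6 cycles on 299 points, sign = (−1)^{299−6} = -1.
Zolotarev: (284|299) = -1, matching the cycle-count sign.

-1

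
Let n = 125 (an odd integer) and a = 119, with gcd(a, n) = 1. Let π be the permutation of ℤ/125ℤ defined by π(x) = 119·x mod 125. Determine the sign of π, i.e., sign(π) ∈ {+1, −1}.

Trace 96: π^k(96) = [96, 49, 81, 14, 41, 4, 101] for k=0..6.
Cycle type of π: 50×2 + 10×2 + 2×2 + 1; total 7 cycles.
125 − 7 = 118 transpositions; sign(π) = (−1)^118 = +1.
Check: (119/125) = +1 by Zolotarev.

+1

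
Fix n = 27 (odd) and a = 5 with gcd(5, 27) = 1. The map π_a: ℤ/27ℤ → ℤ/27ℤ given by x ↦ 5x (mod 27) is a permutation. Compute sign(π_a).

Orbit of 7 under x↦5x: [7, 8, 13, 11, 1, 5, 25]… (length divides ord_27(5)).
Cycle lengths of π_5 on ℤ/27ℤ: [18, 6, 2, 1]; 4 cycles in total.
Σ(ℓ_i−1) = 27−4 = 23; sign = (−1)^23 = -1.
(5|27)_J = -1 (Zolotarev's lemma cross-check).

-1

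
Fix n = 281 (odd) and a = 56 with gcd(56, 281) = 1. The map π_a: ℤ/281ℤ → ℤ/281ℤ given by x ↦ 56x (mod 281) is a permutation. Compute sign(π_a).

Orbit of 241 under x↦56x: [241, 8, 167, 79, 209, 183, 132]… (length divides ord_281(56)).
Cycle type of π: 140×2 + 1; total 3 cycles.
3 cycles on 281: each ℓ→(−1)^(ℓ−1), product (−1)^278 = +1.

+1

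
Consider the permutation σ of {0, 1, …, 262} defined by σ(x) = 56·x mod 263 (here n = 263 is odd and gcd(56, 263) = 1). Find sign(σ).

-1

Trace 179: π^k(179) = [179, 30, 102, 189, 64, 165, 35] for k=0..6.
The orbit structure of x ↦ 56x mod 263: 2 orbits of sizes [262, 1].
sign(π) = (−1)^{n − #cycles} = (−1)^{263−2} = (−1)^261 = -1.
Via Zolotarev, sign(π_{56}) = (56|263) = -1.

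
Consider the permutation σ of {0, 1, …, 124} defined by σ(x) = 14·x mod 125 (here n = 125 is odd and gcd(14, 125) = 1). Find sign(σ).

Start at x=69: 69 → 91 → 24 → 86 → 79 → 106 → 109 → … (one orbit).
The orbit structure of x ↦ 14x mod 125: 7 orbits of sizes [50, 50, 10, 10, 2, 2, 1].
Σ(ℓ_i−1) = 125−7 = 118; sign = (−1)^118 = +1.

+1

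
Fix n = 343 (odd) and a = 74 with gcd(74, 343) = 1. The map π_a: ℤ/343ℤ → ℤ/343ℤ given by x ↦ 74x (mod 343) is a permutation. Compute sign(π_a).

Start at x=128: 128 → 211 → 179 → 212 → 253 → 200 → 51 → … (one orbit).
Decompose π into cycles: lengths [147, 147, 21, 21, 3, 3, 1] (7 cycles, including the fixed point 0).
7 cycles on 343: each ℓ→(−1)^(ℓ−1), product (−1)^336 = +1.

+1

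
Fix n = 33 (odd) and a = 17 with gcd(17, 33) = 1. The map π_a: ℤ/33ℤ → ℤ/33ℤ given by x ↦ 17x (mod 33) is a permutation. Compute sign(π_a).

+1

Start at x=29: 29 → 31 → 32 → 16 → 8 → 4 → 2 → … (one orbit).
π_17 has 5 disjoint cycles with lengths [10, 10, 10, 2, 1] on {0,…,32}.
sign(π) = (−1)^{n − #cycles} = (−1)^{33−5} = (−1)^28 = +1.
Via Zolotarev, sign(π_{17}) = (17|33) = +1.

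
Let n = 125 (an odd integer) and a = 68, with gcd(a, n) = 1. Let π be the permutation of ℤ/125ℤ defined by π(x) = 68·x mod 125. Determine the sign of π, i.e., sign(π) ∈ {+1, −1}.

-1

Start at x=124: 124 → 57 → 1 → 68 → 124 (one orbit).
32 cycles of lengths [4, 4, 4, 4, 4, 4, 4, 4, 4, 4, 4, 4, 4, 4, 4, 4, 4, 4, 4, 4, 4, 4, 4, 4, 4, 4, 4, 4, 4, 4, 4, 1].
sign(π) = (−1)^{n − #cycles} = (−1)^{125−32} = (−1)^93 = -1.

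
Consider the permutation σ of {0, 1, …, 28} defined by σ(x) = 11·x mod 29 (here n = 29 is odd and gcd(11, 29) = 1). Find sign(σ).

Trace 8: π^k(8) = [8, 1, 11, 5, 26, 25, 14] for k=0..6.
Cycle type of π: 28 + 1; total 2 cycles.
Σ(ℓ_i−1) = 29−2 = 27; sign = (−1)^27 = -1.

-1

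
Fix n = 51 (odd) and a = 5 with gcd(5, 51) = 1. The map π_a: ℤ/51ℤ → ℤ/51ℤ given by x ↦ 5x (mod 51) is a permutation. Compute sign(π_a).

Start at x=44: 44 → 16 → 29 → 43 → 11 → 4 → 20 → … (one orbit).
Cycle lengths of π_5 on ℤ/51ℤ: [16, 16, 16, 2, 1]; 5 cycles in total.
5 cycles on 51: each ℓ→(−1)^(ℓ−1), product (−1)^46 = +1.
The Jacobi symbol (5|51) = +1 (Zolotarev) agrees.

+1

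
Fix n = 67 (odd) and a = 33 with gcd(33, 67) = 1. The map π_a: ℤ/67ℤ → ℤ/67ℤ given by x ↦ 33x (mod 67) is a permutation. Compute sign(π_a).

Trace 36: π^k(36) = [36, 49, 9, 29, 19, 24, 55] for k=0..6.
Decompose π into cycles: lengths [33, 33, 1] (3 cycles, including the fixed point 0).
n − c = 67 − 3 = 64; sign = (−1)^64 = +1.

+1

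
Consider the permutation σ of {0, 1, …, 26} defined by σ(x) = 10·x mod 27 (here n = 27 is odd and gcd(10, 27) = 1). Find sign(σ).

Trace 1: π^k(1) = [1, 10, 19] for k=0..2.
The orbit structure of x ↦ 10x mod 27: 15 orbits of sizes [3, 3, 3, 3, 3, 3, 1, 1, 1, 1, 1, 1, 1, 1, 1].
n − c = 27 − 15 = 12; sign = (−1)^12 = +1.
(10|27)_J = +1 (Zolotarev's lemma cross-check).

+1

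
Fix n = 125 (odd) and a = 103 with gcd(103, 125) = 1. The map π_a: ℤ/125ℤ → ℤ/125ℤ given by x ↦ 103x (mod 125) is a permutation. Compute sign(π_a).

-1

Start at x=97: 97 → 116 → 73 → 19 → 82 → 71 → 63 → … (one orbit).
The orbit structure of x ↦ 103x mod 125: 4 orbits of sizes [100, 20, 4, 1].
sign(π) = (−1)^{n − #cycles} = (−1)^{125−4} = (−1)^121 = -1.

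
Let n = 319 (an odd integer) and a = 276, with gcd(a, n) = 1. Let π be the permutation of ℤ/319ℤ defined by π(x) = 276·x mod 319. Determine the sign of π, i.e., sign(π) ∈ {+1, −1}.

Trace 298: π^k(298) = [298, 265, 89, 1, 276, 254, 243] for k=0..6.
Decompose π into cycles: lengths [28, 28, 28, 28, 28, 28, 28, 28, 28, 28, 28, 1, 1, 1, 1, 1, 1, 1, 1, 1, 1, 1] (22 cycles, including the fixed point 0).
sign(π) = (−1)^{n − #cycles} = (−1)^{319−22} = (−1)^297 = -1.
(276|319)_J = -1 (Zolotarev's lemma cross-check).

-1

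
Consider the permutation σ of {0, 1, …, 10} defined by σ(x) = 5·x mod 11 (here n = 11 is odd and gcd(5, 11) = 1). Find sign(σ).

+1

Orbit of 4 under x↦5x: [4, 9, 1, 5, 3]… (length divides ord_11(5)).
Cycle type of π: 5×2 + 1; total 3 cycles.
sign(π) = (−1)^{n − #cycles} = (−1)^{11−3} = (−1)^8 = +1.
(5|11)_J = +1 (Zolotarev's lemma cross-check).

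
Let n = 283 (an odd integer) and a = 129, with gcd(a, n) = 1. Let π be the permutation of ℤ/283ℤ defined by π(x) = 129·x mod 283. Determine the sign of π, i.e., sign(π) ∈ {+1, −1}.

Start at x=165: 165 → 60 → 99 → 36 → 116 → 248 → 13 → … (one orbit).
The orbit structure of x ↦ 129x mod 283: 3 orbits of sizes [141, 141, 1].
283 − 3 = 280 transpositions; sign(π) = (−1)^280 = +1.

+1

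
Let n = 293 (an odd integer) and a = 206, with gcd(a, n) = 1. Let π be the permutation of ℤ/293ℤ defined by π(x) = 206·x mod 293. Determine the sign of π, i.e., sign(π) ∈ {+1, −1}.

Start at x=135: 135 → 268 → 124 → 53 → 77 → 40 → 36 → … (one orbit).
The orbit structure of x ↦ 206x mod 293: 5 orbits of sizes [73, 73, 73, 73, 1].
293 − 5 = 288 transpositions; sign(π) = (−1)^288 = +1.
Zolotarev: (206|293) = +1, matching the cycle-count sign.

+1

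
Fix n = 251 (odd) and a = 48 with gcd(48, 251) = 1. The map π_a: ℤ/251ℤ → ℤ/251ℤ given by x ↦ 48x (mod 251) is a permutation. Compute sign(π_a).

+1

Start at x=108: 108 → 164 → 91 → 101 → 79 → 27 → 41 → … (one orbit).
3 cycles of lengths [125, 125, 1].
251 − 3 = 248 transpositions; sign(π) = (−1)^248 = +1.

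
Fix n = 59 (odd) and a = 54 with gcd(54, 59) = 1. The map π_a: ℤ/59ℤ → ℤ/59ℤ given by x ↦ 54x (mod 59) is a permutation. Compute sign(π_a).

-1

Trace 16: π^k(16) = [16, 38, 46, 6, 29, 32, 17] for k=0..6.
Cycle type of π: 58 + 1; total 2 cycles.
59 − 2 = 57 transpositions; sign(π) = (−1)^57 = -1.
(54|59)_J = -1 (Zolotarev's lemma cross-check).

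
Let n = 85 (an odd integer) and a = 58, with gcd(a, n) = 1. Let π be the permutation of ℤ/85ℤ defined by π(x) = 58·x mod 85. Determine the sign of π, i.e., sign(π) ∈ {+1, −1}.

Trace 22: π^k(22) = [22, 1, 58, 49, 37, 21, 28] for k=0..6.
Decompose π into cycles: lengths [16, 16, 16, 16, 16, 4, 1] (7 cycles, including the fixed point 0).
sign(π) = (−1)^{n − #cycles} = (−1)^{85−7} = (−1)^78 = +1.

+1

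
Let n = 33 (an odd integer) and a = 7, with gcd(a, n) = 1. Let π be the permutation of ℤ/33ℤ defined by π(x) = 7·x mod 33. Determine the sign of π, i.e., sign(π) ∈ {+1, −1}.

-1

Start at x=31: 31 → 19 → 1 → 7 → 16 → 13 → 25 → … (one orbit).
The orbit structure of x ↦ 7x mod 33: 6 orbits of sizes [10, 10, 10, 1, 1, 1].
sign(π) = (−1)^{n − #cycles} = (−1)^{33−6} = (−1)^27 = -1.
Via Zolotarev, sign(π_{7}) = (7|33) = -1.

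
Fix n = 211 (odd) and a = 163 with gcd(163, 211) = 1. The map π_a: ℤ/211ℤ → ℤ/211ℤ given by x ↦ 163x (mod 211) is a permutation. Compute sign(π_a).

+1

Trace 80: π^k(80) = [80, 169, 117, 81, 121, 100, 53] for k=0..6.
Cycle type of π: 105×2 + 1; total 3 cycles.
Σ(ℓ_i−1) = 211−3 = 208; sign = (−1)^208 = +1.
Zolotarev: (163|211) = +1, matching the cycle-count sign.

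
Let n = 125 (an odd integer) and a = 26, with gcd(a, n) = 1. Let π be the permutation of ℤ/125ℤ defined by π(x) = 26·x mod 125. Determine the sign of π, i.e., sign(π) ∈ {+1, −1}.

+1

Trace 26: π^k(26) = [26, 51, 76, 101, 1] for k=0..4.
Decompose π into cycles: lengths [5, 5, 5, 5, 5, 5, 5, 5, 5, 5, 5, 5, 5, 5, 5, 5, 5, 5, 5, 5, 1, 1, 1, 1, 1, 1, 1, 1, 1, 1, 1, 1, 1, 1, 1, 1, 1, 1, 1, 1, 1, 1, 1, 1, 1] (45 cycles, including the fixed point 0).
sign(π) = (−1)^{n − #cycles} = (−1)^{125−45} = (−1)^80 = +1.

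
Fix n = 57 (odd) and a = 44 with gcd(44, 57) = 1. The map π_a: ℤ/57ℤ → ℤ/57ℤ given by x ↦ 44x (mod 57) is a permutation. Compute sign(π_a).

Orbit of 35 under x↦44x: [35, 1, 44, 55, 26, 4, 5]… (length divides ord_57(44)).
Cycle type of π: 18×2 + 9×2 + 2 + 1; total 6 cycles.
n − c = 57 − 6 = 51; sign = (−1)^51 = -1.
(44|57)_J = -1 (Zolotarev's lemma cross-check).

-1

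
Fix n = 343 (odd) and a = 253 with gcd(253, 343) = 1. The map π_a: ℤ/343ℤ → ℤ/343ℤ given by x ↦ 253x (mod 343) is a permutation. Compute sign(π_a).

Start at x=78: 78 → 183 → 337 → 197 → 106 → 64 → 71 → … (one orbit).
Cycle lengths of π_253 on ℤ/343ℤ: [49, 49, 49, 49, 49, 49, 7, 7, 7, 7, 7, 7, 1, 1, 1, 1, 1, 1, 1]; 19 cycles in total.
With 19 cycles on 343 points, sign = (−1)^{343−19} = +1.
(253|343)_J = +1 (Zolotarev's lemma cross-check).

+1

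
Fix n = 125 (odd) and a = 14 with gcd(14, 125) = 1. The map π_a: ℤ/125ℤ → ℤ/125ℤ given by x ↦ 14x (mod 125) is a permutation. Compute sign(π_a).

+1

Start at x=44: 44 → 116 → 124 → 111 → 54 → 6 → 84 → … (one orbit).
The orbit structure of x ↦ 14x mod 125: 7 orbits of sizes [50, 50, 10, 10, 2, 2, 1].
n − c = 125 − 7 = 118; sign = (−1)^118 = +1.
Via Zolotarev, sign(π_{14}) = (14|125) = +1.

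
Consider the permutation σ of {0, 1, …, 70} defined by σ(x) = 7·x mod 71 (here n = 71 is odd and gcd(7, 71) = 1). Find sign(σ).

-1

Orbit of 64 under x↦7x: [64, 22, 12, 13, 20, 69, 57]… (length divides ord_71(7)).
Cycle type of π: 70 + 1; total 2 cycles.
2 cycles on 71: each ℓ→(−1)^(ℓ−1), product (−1)^69 = -1.
(7|71)_J = -1 (Zolotarev's lemma cross-check).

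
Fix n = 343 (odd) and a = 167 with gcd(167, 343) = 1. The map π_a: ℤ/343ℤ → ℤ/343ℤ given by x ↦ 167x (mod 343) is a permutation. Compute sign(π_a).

-1

Orbit of 6 under x↦167x: [6, 316, 293, 225, 188, 183, 34]… (length divides ord_343(167)).
π_167 has 10 disjoint cycles with lengths [98, 98, 98, 14, 14, 14, 2, 2, 2, 1] on {0,…,342}.
With 10 cycles on 343 points, sign = (−1)^{343−10} = -1.
Check: (167/343) = -1 by Zolotarev.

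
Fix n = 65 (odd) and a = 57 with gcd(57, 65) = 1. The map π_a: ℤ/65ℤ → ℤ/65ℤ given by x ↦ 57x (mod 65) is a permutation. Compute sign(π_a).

+1

Orbit of 1 under x↦57x: [1, 57, 64, 8]… (length divides ord_65(57)).
17 cycles of lengths [4, 4, 4, 4, 4, 4, 4, 4, 4, 4, 4, 4, 4, 4, 4, 4, 1].
n − c = 65 − 17 = 48; sign = (−1)^48 = +1.
Check: (57/65) = +1 by Zolotarev.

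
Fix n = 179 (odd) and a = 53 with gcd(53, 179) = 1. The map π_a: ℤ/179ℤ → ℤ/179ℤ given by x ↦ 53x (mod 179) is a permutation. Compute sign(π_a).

-1

Start at x=25: 25 → 72 → 57 → 157 → 87 → 136 → 48 → … (one orbit).
The orbit structure of x ↦ 53x mod 179: 2 orbits of sizes [178, 1].
2 cycles on 179: each ℓ→(−1)^(ℓ−1), product (−1)^177 = -1.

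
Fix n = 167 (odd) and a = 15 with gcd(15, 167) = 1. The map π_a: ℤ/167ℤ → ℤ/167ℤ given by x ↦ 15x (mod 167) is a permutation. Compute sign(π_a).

Start at x=26: 26 → 56 → 5 → 75 → 123 → 8 → 120 → … (one orbit).
2 cycles of lengths [166, 1].
Σ(ℓ_i−1) = 167−2 = 165; sign = (−1)^165 = -1.

-1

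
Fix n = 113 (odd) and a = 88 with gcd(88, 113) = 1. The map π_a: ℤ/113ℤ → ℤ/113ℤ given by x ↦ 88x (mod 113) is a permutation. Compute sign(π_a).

+1

Orbit of 100 under x↦88x: [100, 99, 11, 64, 95, 111, 50]… (length divides ord_113(88)).
3 cycles of lengths [56, 56, 1].
n − c = 113 − 3 = 110; sign = (−1)^110 = +1.
The Jacobi symbol (88|113) = +1 (Zolotarev) agrees.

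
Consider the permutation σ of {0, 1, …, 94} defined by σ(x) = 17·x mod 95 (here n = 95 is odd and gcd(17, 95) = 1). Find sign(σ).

Start at x=44: 44 → 83 → 81 → 47 → 39 → 93 → 61 → … (one orbit).
Decompose π into cycles: lengths [36, 36, 9, 9, 4, 1] (6 cycles, including the fixed point 0).
sign(π) = (−1)^{n − #cycles} = (−1)^{95−6} = (−1)^89 = -1.

-1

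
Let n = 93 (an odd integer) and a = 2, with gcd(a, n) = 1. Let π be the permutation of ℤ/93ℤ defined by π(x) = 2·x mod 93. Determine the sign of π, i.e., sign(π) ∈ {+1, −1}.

-1

Trace 64: π^k(64) = [64, 35, 70, 47, 1, 2, 4] for k=0..6.
The orbit structure of x ↦ 2x mod 93: 14 orbits of sizes [10, 10, 10, 10, 10, 10, 5, 5, 5, 5, 5, 5, 2, 1].
sign(π) = (−1)^{n − #cycles} = (−1)^{93−14} = (−1)^79 = -1.
Via Zolotarev, sign(π_{2}) = (2|93) = -1.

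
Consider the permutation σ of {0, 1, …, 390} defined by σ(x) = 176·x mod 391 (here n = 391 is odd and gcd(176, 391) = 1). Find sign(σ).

+1

Trace 348: π^k(348) = [348, 252, 169, 28, 236, 90, 200] for k=0..6.
Decompose π into cycles: lengths [176, 176, 22, 16, 1] (5 cycles, including the fixed point 0).
Σ(ℓ_i−1) = 391−5 = 386; sign = (−1)^386 = +1.
Check: (176/391) = +1 by Zolotarev.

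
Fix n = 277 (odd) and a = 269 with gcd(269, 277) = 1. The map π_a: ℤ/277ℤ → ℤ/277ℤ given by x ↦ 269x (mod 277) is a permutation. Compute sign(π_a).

Start at x=203: 203 → 38 → 250 → 216 → 211 → 251 → 208 → … (one orbit).
4 cycles of lengths [92, 92, 92, 1].
277 − 4 = 273 transpositions; sign(π) = (−1)^273 = -1.

-1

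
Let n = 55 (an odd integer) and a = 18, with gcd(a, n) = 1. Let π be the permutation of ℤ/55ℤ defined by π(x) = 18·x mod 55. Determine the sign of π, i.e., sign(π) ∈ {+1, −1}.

+1

Start at x=8: 8 → 34 → 7 → 16 → 13 → 14 → 32 → … (one orbit).
The orbit structure of x ↦ 18x mod 55: 5 orbits of sizes [20, 20, 10, 4, 1].
5 cycles on 55: each ℓ→(−1)^(ℓ−1), product (−1)^50 = +1.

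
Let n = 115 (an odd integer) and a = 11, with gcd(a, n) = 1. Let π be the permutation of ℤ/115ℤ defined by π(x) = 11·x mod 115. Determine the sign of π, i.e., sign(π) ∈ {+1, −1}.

-1

Trace 61: π^k(61) = [61, 96, 21, 1, 11, 6, 66] for k=0..6.
Cycle type of π: 22×5 + 1×5; total 10 cycles.
sign(π) = (−1)^{n − #cycles} = (−1)^{115−10} = (−1)^105 = -1.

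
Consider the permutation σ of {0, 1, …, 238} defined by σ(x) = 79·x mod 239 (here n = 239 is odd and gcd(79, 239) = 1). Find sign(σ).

-1

Trace 146: π^k(146) = [146, 62, 118, 1, 79, 27, 221] for k=0..6.
The orbit structure of x ↦ 79x mod 239: 2 orbits of sizes [238, 1].
239 − 2 = 237 transpositions; sign(π) = (−1)^237 = -1.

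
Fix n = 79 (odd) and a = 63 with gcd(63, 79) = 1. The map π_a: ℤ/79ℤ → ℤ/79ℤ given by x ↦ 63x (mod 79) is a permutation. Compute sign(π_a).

Start at x=77: 77 → 32 → 41 → 55 → 68 → 18 → 28 → … (one orbit).
π_63 has 2 disjoint cycles with lengths [78, 1] on {0,…,78}.
79 − 2 = 77 transpositions; sign(π) = (−1)^77 = -1.
Via Zolotarev, sign(π_{63}) = (63|79) = -1.

-1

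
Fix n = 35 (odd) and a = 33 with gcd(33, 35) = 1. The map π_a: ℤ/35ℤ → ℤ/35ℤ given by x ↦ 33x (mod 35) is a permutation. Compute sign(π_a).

+1

Start at x=16: 16 → 3 → 29 → 12 → 11 → 13 → 9 → … (one orbit).
5 cycles of lengths [12, 12, 6, 4, 1].
35 − 5 = 30 transpositions; sign(π) = (−1)^30 = +1.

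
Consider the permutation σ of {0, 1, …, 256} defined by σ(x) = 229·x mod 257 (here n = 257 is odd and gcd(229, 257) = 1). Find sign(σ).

Start at x=126: 126 → 70 → 96 → 139 → 220 → 8 → 33 → … (one orbit).
π_229 has 2 disjoint cycles with lengths [256, 1] on {0,…,256}.
sign(π) = (−1)^{n − #cycles} = (−1)^{257−2} = (−1)^255 = -1.

-1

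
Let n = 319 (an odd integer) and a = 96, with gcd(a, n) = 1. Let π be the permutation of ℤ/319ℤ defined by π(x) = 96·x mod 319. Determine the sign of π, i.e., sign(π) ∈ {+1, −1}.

Trace 283: π^k(283) = [283, 53, 303, 59, 241, 168, 178] for k=0..6.
Cycle lengths of π_96 on ℤ/319ℤ: [70, 70, 70, 70, 14, 14, 10, 1]; 8 cycles in total.
With 8 cycles on 319 points, sign = (−1)^{319−8} = -1.
(96|319)_J = -1 (Zolotarev's lemma cross-check).

-1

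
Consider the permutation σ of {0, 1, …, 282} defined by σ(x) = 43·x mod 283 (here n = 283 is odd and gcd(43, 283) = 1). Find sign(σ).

Trace 175: π^k(175) = [175, 167, 106, 30, 158, 2, 86] for k=0..6.
4 cycles of lengths [94, 94, 94, 1].
n − c = 283 − 4 = 279; sign = (−1)^279 = -1.
Zolotarev: (43|283) = -1, matching the cycle-count sign.

-1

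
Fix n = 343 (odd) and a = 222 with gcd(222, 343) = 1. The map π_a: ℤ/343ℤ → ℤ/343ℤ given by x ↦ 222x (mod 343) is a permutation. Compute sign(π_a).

-1

Trace 330: π^k(330) = [330, 201, 32, 244, 317, 59, 64] for k=0..6.
Cycle type of π: 294 + 42 + 6 + 1; total 4 cycles.
With 4 cycles on 343 points, sign = (−1)^{343−4} = -1.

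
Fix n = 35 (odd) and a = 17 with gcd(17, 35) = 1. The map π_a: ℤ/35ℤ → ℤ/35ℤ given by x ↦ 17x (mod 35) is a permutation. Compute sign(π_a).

Trace 13: π^k(13) = [13, 11, 12, 29, 3, 16, 27] for k=0..6.
5 cycles of lengths [12, 12, 6, 4, 1].
n − c = 35 − 5 = 30; sign = (−1)^30 = +1.
Via Zolotarev, sign(π_{17}) = (17|35) = +1.

+1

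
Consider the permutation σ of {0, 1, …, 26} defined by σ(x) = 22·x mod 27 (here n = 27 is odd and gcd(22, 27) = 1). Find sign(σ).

+1

Orbit of 4 under x↦22x: [4, 7, 19, 13, 16, 1, 22]… (length divides ord_27(22)).
Cycle type of π: 9×2 + 3×2 + 1×3; total 7 cycles.
n − c = 27 − 7 = 20; sign = (−1)^20 = +1.
(22|27)_J = +1 (Zolotarev's lemma cross-check).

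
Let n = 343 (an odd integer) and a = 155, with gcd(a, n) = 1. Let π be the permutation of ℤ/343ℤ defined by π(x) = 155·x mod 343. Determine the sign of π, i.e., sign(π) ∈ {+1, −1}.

+1

Trace 71: π^k(71) = [71, 29, 36, 92, 197, 8, 211] for k=0..6.
π_155 has 19 disjoint cycles with lengths [49, 49, 49, 49, 49, 49, 7, 7, 7, 7, 7, 7, 1, 1, 1, 1, 1, 1, 1] on {0,…,342}.
With 19 cycles on 343 points, sign = (−1)^{343−19} = +1.
Via Zolotarev, sign(π_{155}) = (155|343) = +1.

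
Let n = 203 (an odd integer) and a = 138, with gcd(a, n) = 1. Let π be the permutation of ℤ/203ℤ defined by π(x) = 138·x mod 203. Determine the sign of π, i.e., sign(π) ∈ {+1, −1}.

-1

Start at x=107: 107 → 150 → 197 → 187 → 25 → 202 → 65 → … (one orbit).
Cycle lengths of π_138 on ℤ/203ℤ: [42, 42, 42, 42, 14, 14, 6, 1]; 8 cycles in total.
n − c = 203 − 8 = 195; sign = (−1)^195 = -1.
Check: (138/203) = -1 by Zolotarev.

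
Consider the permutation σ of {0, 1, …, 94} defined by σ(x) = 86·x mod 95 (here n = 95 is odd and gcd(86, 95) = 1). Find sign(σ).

Start at x=6: 6 → 41 → 11 → 91 → 36 → 56 → 66 → … (one orbit).
π_86 has 10 disjoint cycles with lengths [18, 18, 18, 18, 18, 1, 1, 1, 1, 1] on {0,…,94}.
Σ(ℓ_i−1) = 95−10 = 85; sign = (−1)^85 = -1.
The Jacobi symbol (86|95) = -1 (Zolotarev) agrees.

-1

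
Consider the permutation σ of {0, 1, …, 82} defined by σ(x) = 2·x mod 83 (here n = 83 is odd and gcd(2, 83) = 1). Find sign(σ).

Orbit of 53 under x↦2x: [53, 23, 46, 9, 18, 36, 72]… (length divides ord_83(2)).
Cycle lengths of π_2 on ℤ/83ℤ: [82, 1]; 2 cycles in total.
sign(π) = (−1)^{n − #cycles} = (−1)^{83−2} = (−1)^81 = -1.
Via Zolotarev, sign(π_{2}) = (2|83) = -1.

-1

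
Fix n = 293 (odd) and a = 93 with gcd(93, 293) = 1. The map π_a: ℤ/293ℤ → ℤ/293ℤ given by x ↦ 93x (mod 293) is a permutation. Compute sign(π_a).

Start at x=262: 262 → 47 → 269 → 112 → 161 → 30 → 153 → … (one orbit).
Cycle type of π: 292 + 1; total 2 cycles.
With 2 cycles on 293 points, sign = (−1)^{293−2} = -1.

-1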